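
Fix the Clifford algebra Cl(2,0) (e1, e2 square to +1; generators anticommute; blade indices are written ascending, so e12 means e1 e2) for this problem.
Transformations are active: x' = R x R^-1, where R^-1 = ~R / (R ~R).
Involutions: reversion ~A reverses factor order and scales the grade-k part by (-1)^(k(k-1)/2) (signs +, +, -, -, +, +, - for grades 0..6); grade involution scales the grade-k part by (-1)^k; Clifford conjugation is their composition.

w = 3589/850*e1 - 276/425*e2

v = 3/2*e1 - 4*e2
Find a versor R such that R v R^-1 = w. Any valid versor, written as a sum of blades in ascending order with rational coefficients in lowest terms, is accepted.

Construction: equal norms (both 73/4) license R = v + w = 2432/425*e1 - 1976/425*e2 — nothing changes along that direction, while (v - w)/2 changes sign, so v maps onto w.
Answer: 2432/425*e1 - 1976/425*e2


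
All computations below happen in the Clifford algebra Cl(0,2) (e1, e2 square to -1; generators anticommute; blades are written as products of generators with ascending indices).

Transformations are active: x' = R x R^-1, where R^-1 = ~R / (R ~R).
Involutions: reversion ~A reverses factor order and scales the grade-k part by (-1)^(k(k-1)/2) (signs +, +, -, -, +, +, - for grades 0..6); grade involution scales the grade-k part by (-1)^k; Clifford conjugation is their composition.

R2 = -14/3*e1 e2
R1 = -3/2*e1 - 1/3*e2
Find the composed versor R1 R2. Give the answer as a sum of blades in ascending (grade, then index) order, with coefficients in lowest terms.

Distribute over the terms of R2 (each basis-blade product reordered to ascending indices, repeated generators contracted through their squares):
R1 (-14/3*e1 e2) = 14/9*e1 - 7*e2
Answer: 14/9*e1 - 7*e2


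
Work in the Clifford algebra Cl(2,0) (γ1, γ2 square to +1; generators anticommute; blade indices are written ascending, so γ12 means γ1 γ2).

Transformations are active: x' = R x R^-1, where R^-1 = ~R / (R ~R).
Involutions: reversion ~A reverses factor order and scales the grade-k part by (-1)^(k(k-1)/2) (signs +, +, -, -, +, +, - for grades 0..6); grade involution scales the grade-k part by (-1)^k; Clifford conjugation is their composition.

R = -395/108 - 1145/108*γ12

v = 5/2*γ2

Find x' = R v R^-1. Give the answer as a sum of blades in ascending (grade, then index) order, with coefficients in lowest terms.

~R = -395/108 + 1145/108*γ12, and R ~R = 733525/5832, so R^-1 = ~R / (733525/5832).
R v = -5725/216*γ1 - 1975/216*γ2
Answer: 90455/58682*γ1 - 57750/29341*γ2


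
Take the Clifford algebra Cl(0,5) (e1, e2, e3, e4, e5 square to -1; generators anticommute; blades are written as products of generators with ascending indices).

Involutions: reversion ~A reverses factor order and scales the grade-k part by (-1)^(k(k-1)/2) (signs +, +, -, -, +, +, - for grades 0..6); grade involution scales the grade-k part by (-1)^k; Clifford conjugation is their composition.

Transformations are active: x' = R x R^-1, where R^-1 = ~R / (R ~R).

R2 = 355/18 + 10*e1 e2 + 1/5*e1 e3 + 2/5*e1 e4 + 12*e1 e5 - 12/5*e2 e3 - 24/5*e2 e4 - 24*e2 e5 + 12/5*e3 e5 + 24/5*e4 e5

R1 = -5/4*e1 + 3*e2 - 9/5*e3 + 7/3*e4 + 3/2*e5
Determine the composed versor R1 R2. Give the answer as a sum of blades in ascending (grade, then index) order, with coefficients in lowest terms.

Distribute over the terms of R1 (each basis-blade product reordered to ascending indices, repeated generators contracted through their squares):
(-5/4*e1) R2 = -1775/72*e1 + 25/2*e2 + 1/4*e3 + 1/2*e4 + 15*e5 + 3*e1 e2 e3 + 6*e1 e2 e4 + 30*e1 e2 e5 - 3*e1 e3 e5 - 6*e1 e4 e5
(3*e2) R2 = 30*e1 + 355/6*e2 + 36/5*e3 + 72/5*e4 + 72*e5 - 3/5*e1 e2 e3 - 6/5*e1 e2 e4 - 36*e1 e2 e5 + 36/5*e2 e3 e5 + 72/5*e2 e4 e5
(-9/5*e3) R2 = -9/25*e1 + 108/25*e2 - 71/2*e3 + 108/25*e5 - 18*e1 e2 e3 + 18/25*e1 e3 e4 + 108/5*e1 e3 e5 - 216/25*e2 e3 e4 - 216/5*e2 e3 e5 - 216/25*e3 e4 e5
(7/3*e4) R2 = 14/15*e1 - 56/5*e2 + 2485/54*e4 - 56/5*e5 + 70/3*e1 e2 e4 + 7/15*e1 e3 e4 - 28*e1 e4 e5 - 28/5*e2 e3 e4 + 56*e2 e4 e5 - 28/5*e3 e4 e5
(3/2*e5) R2 = 18*e1 - 36*e2 + 18/5*e3 + 36/5*e4 + 355/12*e5 + 15*e1 e2 e5 + 3/10*e1 e3 e5 + 3/5*e1 e4 e5 - 18/5*e2 e3 e5 - 36/5*e2 e4 e5
Summing the partial products and collecting blades:
Answer: 43057/1800*e1 + 2159/75*e2 - 489/20*e3 + 9196/135*e4 + 32911/300*e5 - 78/5*e1 e2 e3 + 422/15*e1 e2 e4 + 9*e1 e2 e5 + 89/75*e1 e3 e4 + 189/10*e1 e3 e5 - 167/5*e1 e4 e5 - 356/25*e2 e3 e4 - 198/5*e2 e3 e5 + 316/5*e2 e4 e5 - 356/25*e3 e4 e5


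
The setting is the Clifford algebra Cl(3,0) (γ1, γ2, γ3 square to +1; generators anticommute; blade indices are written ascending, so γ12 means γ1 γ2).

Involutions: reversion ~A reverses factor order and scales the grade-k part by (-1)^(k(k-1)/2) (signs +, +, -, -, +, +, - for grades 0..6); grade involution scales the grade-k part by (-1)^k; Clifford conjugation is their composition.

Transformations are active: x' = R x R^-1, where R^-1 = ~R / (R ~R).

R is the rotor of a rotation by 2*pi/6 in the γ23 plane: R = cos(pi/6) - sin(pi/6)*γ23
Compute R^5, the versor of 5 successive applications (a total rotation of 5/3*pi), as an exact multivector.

Because a rotor carries half the rotation angle, composing 5 copies of this γ23-plane rotor multiplies the phase: 5*(pi/6) = 5*pi/6, hence R^5 = cos(5*pi/6) - sin(5*pi/6)*γ23.
cos(5*pi/6) = -sqrt(3)/2 and sin(5*pi/6) = 1/2, so R^5 = -sqrt(3)/2 - 1/2*γ23. The net rotation is 5/3*pi; the rotor keeps the half-angle phase exactly.
Answer: -sqrt(3)/2 - 1/2*γ23


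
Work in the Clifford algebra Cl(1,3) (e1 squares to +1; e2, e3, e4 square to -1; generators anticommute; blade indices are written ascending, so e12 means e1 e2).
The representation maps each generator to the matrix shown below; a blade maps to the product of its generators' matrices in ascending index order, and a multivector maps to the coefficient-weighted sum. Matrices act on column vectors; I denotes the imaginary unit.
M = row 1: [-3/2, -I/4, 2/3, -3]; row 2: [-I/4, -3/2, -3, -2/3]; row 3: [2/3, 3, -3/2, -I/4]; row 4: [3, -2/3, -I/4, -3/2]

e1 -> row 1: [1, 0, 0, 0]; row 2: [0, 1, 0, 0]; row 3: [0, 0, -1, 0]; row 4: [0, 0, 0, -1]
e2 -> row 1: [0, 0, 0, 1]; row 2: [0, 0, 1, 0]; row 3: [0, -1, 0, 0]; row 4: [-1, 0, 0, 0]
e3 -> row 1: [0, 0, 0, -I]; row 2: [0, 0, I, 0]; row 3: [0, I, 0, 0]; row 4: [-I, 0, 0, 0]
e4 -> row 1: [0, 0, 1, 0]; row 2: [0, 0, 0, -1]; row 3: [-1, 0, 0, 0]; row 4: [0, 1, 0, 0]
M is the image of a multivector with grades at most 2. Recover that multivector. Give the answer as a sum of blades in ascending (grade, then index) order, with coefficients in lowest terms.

Method: the blade images are trace-orthogonal — tr(rho(e_A) rho(e_B)^-1) = 4 if A = B and 0 otherwise — and rho(e_A)^-1 = (e_A)^2 * rho(e_A) with (e_A)^2 = +1 or -1, so the coefficient of e_A in the preimage is (e_A)^2 * tr(M rho(e_A))/4.
Nonzero projections over blades of grade <= 2: 1: (1)^2 = +1, tr(M 1) = -6, coefficient -3/2; e2: (e2)^2 = -1, tr(M rho(e2)) = 12, coefficient -3; e14: (e14)^2 = +1, tr(M rho(e14)) = 8/3, coefficient 2/3; e34: (e34)^2 = -1, tr(M rho(e34)) = -1, coefficient 1/4. Every other blade of grade <= 2 projects to 0.
Answer: -3/2 - 3*e2 + 2/3*e14 + 1/4*e34


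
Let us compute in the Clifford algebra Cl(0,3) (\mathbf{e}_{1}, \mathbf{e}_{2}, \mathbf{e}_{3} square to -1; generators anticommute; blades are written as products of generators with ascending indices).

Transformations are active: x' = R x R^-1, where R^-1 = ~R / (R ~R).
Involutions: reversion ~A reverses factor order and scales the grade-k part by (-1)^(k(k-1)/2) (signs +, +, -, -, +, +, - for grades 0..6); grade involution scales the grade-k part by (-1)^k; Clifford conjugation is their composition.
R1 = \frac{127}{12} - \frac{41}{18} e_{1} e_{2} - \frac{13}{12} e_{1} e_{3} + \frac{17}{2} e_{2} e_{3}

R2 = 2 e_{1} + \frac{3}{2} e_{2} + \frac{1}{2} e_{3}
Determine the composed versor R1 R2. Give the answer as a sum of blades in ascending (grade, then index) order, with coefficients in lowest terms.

Distribute over the terms of R2 (each basis-blade product reordered to ascending indices, repeated generators contracted through their squares):
R1 (2 e_{1}) = \frac{127}{6} e_{1} - \frac{41}{9} e_{2} - \frac{13}{6} e_{3} + 17 e_{1} e_{2} e_{3}
R1 (\frac{3}{2} e_{2}) = \frac{41}{12} e_{1} + \frac{127}{8} e_{2} + \frac{51}{4} e_{3} + \frac{13}{8} e_{1} e_{2} e_{3}
R1 (\frac{1}{2} e_{3}) = \frac{13}{24} e_{1} - \frac{17}{4} e_{2} + \frac{127}{24} e_{3} - \frac{41}{36} e_{1} e_{2} e_{3}
Summing the partial products and collecting blades:
Answer: \frac{201}{8} e_{1} + \frac{509}{72} e_{2} + \frac{127}{8} e_{3} + \frac{1259}{72} e_{1} e_{2} e_{3}


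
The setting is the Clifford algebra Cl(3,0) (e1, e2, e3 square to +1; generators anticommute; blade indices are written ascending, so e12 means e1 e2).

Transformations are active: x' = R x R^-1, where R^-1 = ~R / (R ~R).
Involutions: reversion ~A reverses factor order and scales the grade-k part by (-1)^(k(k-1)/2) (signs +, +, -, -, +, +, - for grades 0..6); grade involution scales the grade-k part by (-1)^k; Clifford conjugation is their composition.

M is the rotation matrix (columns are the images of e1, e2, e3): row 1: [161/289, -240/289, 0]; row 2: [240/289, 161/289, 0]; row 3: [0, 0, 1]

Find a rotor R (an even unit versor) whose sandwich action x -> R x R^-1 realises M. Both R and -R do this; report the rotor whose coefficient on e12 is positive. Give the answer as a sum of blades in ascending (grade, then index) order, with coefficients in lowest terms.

Method: write R = a + b12*e12 + b13*e13 + b23*e23 with a^2 + b12^2 + b13^2 + b23^2 = 1 (so R^-1 = ~R). Expanding the columns R e_j ~R gives tr M = 4a^2 - 1 and, from the antisymmetric part, M21 - M12 = -4a*b12, M13 - M31 = 4a*b13, M32 - M23 = -4a*b23.
Here tr M = 611/289, so a^2 = (1 + tr M)/4 = 225/289 and a = ±15/17. Taking a = 15/17: M21 - M12 = 480/289, M13 - M31 = 0, M32 - M23 = 0, giving b12 = -8/17, b13 = 0, b23 = 0, i.e. R = 15/17 - 8/17*e12.
Its e12 coefficient is negative, so report the other preimage -R.
Answer: -15/17 + 8/17*e12. Why the constraint matters: R and -R act identically through the sandwich — M has trace 611/289 either way — so only the sign condition on e12 picks one of the two preimages.


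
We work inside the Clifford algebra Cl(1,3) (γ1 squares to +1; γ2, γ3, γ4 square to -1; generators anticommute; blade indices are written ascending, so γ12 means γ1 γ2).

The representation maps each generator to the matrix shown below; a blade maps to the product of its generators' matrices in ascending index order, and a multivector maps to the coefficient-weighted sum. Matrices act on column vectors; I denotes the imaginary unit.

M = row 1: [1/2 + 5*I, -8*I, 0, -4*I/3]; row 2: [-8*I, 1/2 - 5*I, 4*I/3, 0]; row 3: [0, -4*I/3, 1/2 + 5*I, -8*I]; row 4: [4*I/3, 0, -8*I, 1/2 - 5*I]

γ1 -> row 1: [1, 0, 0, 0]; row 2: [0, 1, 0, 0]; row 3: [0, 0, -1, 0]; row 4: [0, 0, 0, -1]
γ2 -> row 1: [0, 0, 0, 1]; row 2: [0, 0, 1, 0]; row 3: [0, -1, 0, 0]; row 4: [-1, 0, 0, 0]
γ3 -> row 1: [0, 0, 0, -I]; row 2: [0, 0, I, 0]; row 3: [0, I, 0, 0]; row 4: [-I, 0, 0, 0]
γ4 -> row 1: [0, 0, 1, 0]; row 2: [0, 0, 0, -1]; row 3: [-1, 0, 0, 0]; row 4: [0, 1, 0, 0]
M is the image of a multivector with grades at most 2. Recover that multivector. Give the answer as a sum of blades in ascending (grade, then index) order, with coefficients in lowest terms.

Method: the blade images are trace-orthogonal — tr(rho(e_A) rho(e_B)^-1) = 4 if A = B and 0 otherwise — and rho(e_A)^-1 = (e_A)^2 * rho(e_A) with (e_A)^2 = +1 or -1, so the coefficient of e_A in the preimage is (e_A)^2 * tr(M rho(e_A))/4.
Nonzero projections over blades of grade <= 2: 1: (1)^2 = +1, tr(M 1) = 2, coefficient 1/2; γ13: (γ13)^2 = +1, tr(M rho(γ13)) = 16/3, coefficient 4/3; γ23: (γ23)^2 = -1, tr(M rho(γ23)) = 20, coefficient -5; γ34: (γ34)^2 = -1, tr(M rho(γ34)) = -32, coefficient 8. Every other blade of grade <= 2 projects to 0.
Answer: 1/2 + 4/3*γ13 - 5*γ23 + 8*γ34


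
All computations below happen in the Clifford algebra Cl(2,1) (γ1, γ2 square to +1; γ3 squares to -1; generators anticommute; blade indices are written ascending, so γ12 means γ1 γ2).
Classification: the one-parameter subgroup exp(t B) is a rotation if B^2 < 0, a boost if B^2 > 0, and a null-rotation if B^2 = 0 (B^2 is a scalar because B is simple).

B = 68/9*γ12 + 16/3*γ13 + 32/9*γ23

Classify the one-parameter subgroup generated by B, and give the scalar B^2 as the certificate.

B^2 term by term: the squares give (68/9)^2*(γ12)^2 + (16/3)^2*(γ13)^2 + (32/9)^2*(γ23)^2 = 4624/81*(-1) + 256/9*(+1) + 1024/81*(+1) = -16 (each basis 2-blade squares to minus the product of its generators' squares); cross terms between blades sharing an index anticommute and cancel. So B^2 = -16.
Answer: rotation, certificate B^2 = -16. Check the certificate: B^2 = -16, and that sign is decisive whatever form B takes.


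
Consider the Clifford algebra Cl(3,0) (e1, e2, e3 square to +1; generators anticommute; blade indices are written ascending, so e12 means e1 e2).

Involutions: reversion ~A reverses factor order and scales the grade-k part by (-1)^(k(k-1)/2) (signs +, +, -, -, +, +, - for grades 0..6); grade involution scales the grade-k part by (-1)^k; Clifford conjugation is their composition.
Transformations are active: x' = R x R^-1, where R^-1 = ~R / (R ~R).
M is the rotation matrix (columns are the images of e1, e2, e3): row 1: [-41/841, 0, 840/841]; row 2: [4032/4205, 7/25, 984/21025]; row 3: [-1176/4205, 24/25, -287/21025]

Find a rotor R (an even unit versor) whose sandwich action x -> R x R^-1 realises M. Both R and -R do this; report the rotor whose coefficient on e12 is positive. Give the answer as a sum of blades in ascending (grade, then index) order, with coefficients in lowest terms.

Method: write R = a + b12*e12 + b13*e13 + b23*e23 with a^2 + b12^2 + b13^2 + b23^2 = 1 (so R^-1 = ~R). Expanding the columns R e_j ~R gives tr M = 4a^2 - 1 and, from the antisymmetric part, M21 - M12 = -4a*b12, M13 - M31 = 4a*b13, M32 - M23 = -4a*b23.
Here tr M = 183/841, so a^2 = (1 + tr M)/4 = 256/841 and a = ±16/29. Taking a = 16/29: M21 - M12 = 4032/4205, M13 - M31 = 5376/4205, M32 - M23 = 768/841, giving b12 = -63/145, b13 = 84/145, b23 = -12/29, i.e. R = 16/29 - 63/145*e12 + 84/145*e13 - 12/29*e23.
Its e12 coefficient is negative, so report the other preimage -R.
Answer: -16/29 + 63/145*e12 - 84/145*e13 + 12/29*e23. Note: both R and -R realise this M (trace 183/841); the covering map identifies them, and the e12-coefficient sign is the tie-breaker.


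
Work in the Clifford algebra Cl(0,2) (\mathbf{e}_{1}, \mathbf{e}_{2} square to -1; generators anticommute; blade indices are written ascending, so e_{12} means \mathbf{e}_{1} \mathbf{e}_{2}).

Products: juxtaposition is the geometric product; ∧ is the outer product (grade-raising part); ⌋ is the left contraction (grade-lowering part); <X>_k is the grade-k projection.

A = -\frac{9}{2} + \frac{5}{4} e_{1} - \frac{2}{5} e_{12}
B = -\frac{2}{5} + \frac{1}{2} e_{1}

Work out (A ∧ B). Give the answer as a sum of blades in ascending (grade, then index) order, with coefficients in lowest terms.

step 1: \frac{9}{5} - \frac{11}{4} e_{1} + \frac{4}{25} e_{12}
Answer: \frac{9}{5} - \frac{11}{4} e_{1} + \frac{4}{25} e_{12}


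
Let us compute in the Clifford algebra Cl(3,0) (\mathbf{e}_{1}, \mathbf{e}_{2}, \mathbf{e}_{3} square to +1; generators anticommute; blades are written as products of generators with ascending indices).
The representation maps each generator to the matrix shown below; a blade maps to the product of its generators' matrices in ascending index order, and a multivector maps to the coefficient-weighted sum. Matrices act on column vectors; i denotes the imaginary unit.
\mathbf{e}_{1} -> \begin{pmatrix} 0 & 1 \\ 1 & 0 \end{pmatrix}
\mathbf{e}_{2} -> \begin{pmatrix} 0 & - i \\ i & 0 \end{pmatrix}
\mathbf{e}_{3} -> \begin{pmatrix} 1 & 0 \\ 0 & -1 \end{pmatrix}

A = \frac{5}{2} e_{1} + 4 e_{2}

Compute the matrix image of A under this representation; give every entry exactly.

M = (\frac{5}{2})*rho(e_{1}) + (4)*rho(e_{2}), summed entrywise:
Answer: \begin{pmatrix} 0 & \frac{5}{2} - 4 i \\ \frac{5}{2} + 4 i & 0 \end{pmatrix}


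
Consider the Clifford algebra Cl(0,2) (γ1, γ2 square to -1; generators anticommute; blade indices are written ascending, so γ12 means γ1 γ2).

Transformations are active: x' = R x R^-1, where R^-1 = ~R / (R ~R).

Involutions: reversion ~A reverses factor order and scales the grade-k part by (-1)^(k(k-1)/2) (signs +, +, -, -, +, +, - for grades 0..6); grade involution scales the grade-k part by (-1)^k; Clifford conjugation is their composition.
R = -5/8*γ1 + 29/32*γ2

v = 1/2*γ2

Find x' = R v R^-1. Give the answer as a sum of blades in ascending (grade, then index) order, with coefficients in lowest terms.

~R = -5/8*γ1 + 29/32*γ2, and R ~R = -1241/1024, so R^-1 = ~R / (-1241/1024).
R v = -29/64 - 5/16*γ12
Answer: -580/1241*γ1 + 441/2482*γ2


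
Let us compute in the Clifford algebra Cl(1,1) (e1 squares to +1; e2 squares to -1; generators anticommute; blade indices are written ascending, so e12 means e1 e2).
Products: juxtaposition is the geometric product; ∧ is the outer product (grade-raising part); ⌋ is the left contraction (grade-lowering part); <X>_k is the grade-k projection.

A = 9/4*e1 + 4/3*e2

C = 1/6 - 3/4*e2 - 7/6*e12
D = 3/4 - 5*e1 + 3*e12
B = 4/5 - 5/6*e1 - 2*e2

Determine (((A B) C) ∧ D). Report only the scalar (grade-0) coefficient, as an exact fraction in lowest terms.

step 1: 19/24 + 9/5*e1 + 16/15*e2 - 61/18*e12
step 2: 10553/2160 - 251/72*e1 - 3623/1440*e2 - 6131/2160*e12
step 3: 10553/2880 - 23365/864*e1 - 3623/1920*e2 - 149/2880*e12
Answer: 10553/2880


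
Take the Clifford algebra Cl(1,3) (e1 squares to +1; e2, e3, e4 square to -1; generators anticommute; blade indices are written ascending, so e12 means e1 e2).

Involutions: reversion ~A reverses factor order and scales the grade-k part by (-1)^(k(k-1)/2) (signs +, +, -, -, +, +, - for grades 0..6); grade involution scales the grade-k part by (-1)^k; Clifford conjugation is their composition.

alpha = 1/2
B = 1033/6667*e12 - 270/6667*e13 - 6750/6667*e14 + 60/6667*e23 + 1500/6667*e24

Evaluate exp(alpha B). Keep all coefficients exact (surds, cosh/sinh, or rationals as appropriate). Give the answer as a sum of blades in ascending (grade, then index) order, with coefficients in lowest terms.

B^2 term by term: the squares give (1033/6667)^2*(e12)^2 + (-270/6667)^2*(e13)^2 + (-6750/6667)^2*(e14)^2 + (60/6667)^2*(e23)^2 + (1500/6667)^2*(e24)^2 = 1067089/44448889*(+1) + 72900/44448889*(+1) + 45562500/44448889*(+1) + 3600/44448889*(-1) + 2250000/44448889*(-1) = 1 (each basis 2-blade squares to minus the product of its generators' squares); cross terms between blades sharing an index anticommute and cancel; the commuting (index-disjoint) pairs give grade-4 terms 2*c*c'*(blade product), which cancel blade by blade — e1234: 810000/44448889 - 810000/44448889 = 0 — confirming B is simple. So B^2 = 1.
B^2 = 1 — B^2 > 0, so the exponential closes hyperbolically: l = 1, alpha*l = 1/2, so exp(alpha B) = cosh(1/2) + (sinh(1/2)/1)*B = cosh(1/2) + (sinh(1/2))*B.
Answer: cosh(1/2) + 1033*sinh(1/2)/6667*e12 - 270*sinh(1/2)/6667*e13 - 6750*sinh(1/2)/6667*e14 + 60*sinh(1/2)/6667*e23 + 1500*sinh(1/2)/6667*e24


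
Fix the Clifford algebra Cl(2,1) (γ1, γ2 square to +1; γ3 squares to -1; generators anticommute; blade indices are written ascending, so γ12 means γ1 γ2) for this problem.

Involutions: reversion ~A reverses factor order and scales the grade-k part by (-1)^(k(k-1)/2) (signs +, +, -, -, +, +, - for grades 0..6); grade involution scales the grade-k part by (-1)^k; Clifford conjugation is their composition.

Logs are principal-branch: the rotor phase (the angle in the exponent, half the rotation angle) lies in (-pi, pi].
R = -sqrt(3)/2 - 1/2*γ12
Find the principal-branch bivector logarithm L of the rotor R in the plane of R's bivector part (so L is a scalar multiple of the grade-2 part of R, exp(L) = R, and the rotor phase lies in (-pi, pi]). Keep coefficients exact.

The scalar part of R is -sqrt(3)/2, which pins the rotor phase on the principal branch; dividing the bivector part by the sine of that phase recovers the unit plane, and L is the phase times that plane.
Concretely: cos(phase) = -sqrt(3)/2 gives phase = ±5*pi/6, and since phase/sin(phase) is even the sign is immaterial: L = (phase/sin(phase)) * <R>_2 = (5*pi/3) * <R>_2.
Answer: -5*pi/6*γ12


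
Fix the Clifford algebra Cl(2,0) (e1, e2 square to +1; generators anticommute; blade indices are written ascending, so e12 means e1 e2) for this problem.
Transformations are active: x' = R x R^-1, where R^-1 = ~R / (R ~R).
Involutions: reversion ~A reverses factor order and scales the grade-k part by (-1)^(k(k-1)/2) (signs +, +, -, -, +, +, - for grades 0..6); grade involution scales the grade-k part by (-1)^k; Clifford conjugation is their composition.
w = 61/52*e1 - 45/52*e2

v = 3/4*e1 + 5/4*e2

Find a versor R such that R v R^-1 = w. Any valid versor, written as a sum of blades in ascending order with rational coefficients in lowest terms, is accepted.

Construction: equal norms (both 17/8) license R = v + w = 25/13*e1 + 5/13*e2 — nothing changes along that direction, while (v - w)/2 changes sign, so v maps onto w.
Answer: 25/13*e1 + 5/13*e2


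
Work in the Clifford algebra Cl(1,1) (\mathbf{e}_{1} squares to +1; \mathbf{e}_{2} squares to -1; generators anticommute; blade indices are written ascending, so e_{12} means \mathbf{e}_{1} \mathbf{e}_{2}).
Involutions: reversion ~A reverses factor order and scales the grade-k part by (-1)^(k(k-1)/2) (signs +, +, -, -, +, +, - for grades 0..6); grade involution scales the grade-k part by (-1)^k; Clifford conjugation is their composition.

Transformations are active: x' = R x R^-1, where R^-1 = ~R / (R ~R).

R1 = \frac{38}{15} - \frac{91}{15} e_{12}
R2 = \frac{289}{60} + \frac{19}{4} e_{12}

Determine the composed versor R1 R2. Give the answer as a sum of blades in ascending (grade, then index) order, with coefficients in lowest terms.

Distribute over the terms of R1 (each basis-blade product reordered to ascending indices, repeated generators contracted through their squares):
(\frac{38}{15}) R2 = \frac{5491}{450} + \frac{361}{30} e_{12}
(-\frac{91}{15} e_{12}) R2 = -\frac{1729}{60} - \frac{26299}{900} e_{12}
Summing the partial products and collecting blades:
Answer: -\frac{14953}{900} - \frac{15469}{900} e_{12}


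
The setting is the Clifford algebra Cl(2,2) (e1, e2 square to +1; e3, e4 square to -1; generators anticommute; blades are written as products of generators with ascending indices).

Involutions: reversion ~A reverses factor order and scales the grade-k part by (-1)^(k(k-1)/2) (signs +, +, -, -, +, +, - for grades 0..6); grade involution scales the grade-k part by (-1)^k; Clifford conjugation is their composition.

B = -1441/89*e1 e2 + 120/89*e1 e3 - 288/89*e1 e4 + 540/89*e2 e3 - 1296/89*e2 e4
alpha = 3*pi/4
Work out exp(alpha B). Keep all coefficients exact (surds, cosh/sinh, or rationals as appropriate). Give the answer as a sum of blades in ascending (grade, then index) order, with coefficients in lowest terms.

B^2 term by term: the squares give (-1441/89)^2*(e1 e2)^2 + (120/89)^2*(e1 e3)^2 + (-288/89)^2*(e1 e4)^2 + (540/89)^2*(e2 e3)^2 + (-1296/89)^2*(e2 e4)^2 = 2076481/7921*(-1) + 14400/7921*(+1) + 82944/7921*(+1) + 291600/7921*(+1) + 1679616/7921*(+1) = -1 (each basis 2-blade squares to minus the product of its generators' squares); cross terms between blades sharing an index anticommute and cancel; the commuting (index-disjoint) pairs give grade-4 terms 2*c*c'*(blade product), which cancel blade by blade — e1 e2 e3 e4: 311040/7921 - 311040/7921 = 0 — confirming B is simple. So B^2 = -1.
B^2 = -1 — a negative square means the series sums to a rotation: l = 1, alpha*l = 3*pi/4, so exp(alpha B) = cos(3*pi/4) + (sin(3*pi/4)/1)*B = -sqrt(2)/2 + (sqrt(2)/2)*B.
Answer: -sqrt(2)/2 - 1441*sqrt(2)/178*e1 e2 + 60*sqrt(2)/89*e1 e3 - 144*sqrt(2)/89*e1 e4 + 270*sqrt(2)/89*e2 e3 - 648*sqrt(2)/89*e2 e4


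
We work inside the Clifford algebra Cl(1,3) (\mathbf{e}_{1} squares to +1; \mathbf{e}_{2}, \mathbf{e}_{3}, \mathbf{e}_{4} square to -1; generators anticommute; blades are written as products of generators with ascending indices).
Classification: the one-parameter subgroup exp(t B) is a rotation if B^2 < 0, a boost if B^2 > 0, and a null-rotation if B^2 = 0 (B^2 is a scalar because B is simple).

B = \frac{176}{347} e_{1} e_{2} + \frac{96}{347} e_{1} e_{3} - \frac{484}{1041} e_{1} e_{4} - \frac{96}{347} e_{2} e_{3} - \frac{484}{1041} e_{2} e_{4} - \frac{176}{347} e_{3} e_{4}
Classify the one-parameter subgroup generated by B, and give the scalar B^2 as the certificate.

B^2 term by term: the squares give (\frac{176}{347})^2*(e_{1} e_{2})^2 + (\frac{96}{347})^2*(e_{1} e_{3})^2 + (-\frac{484}{1041})^2*(e_{1} e_{4})^2 + (-\frac{96}{347})^2*(e_{2} e_{3})^2 + (-\frac{484}{1041})^2*(e_{2} e_{4})^2 + (-\frac{176}{347})^2*(e_{3} e_{4})^2 = \frac{30976}{120409}*(+1) + \frac{9216}{120409}*(+1) + \frac{234256}{1083681}*(+1) + \frac{9216}{120409}*(-1) + \frac{234256}{1083681}*(-1) + \frac{30976}{120409}*(-1) = 0 (each basis 2-blade squares to minus the product of its generators' squares); cross terms between blades sharing an index anticommute and cancel; the commuting (index-disjoint) pairs give grade-4 terms 2*c*c'*(blade product), which cancel blade by blade — e_{1} e_{2} e_{3} e_{4}: -\frac{61952}{120409} + \frac{30976}{120409} + \frac{30976}{120409} = 0 — confirming B is simple. So B^2 = 0.
Answer: null-rotation, certificate B^2 = 0. The invariant at work: B^2 = 0 is unchanged by conjugation, hence its sign classifies the subgroup whatever basis B is written in.


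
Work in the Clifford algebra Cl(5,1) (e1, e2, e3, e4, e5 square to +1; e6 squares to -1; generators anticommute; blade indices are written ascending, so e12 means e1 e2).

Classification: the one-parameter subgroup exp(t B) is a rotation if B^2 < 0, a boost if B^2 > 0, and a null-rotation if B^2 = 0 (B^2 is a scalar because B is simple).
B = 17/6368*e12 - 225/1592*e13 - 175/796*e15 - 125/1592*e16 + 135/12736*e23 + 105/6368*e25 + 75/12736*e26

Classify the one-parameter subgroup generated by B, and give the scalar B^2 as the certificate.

B^2 term by term: the squares give (17/6368)^2*(e12)^2 + (-225/1592)^2*(e13)^2 + (-175/796)^2*(e15)^2 + (-125/1592)^2*(e16)^2 + (135/12736)^2*(e23)^2 + (105/6368)^2*(e25)^2 + (75/12736)^2*(e26)^2 = 289/40551424*(-1) + 50625/2534464*(-1) + 30625/633616*(-1) + 15625/2534464*(+1) + 18225/162205696*(-1) + 11025/40551424*(-1) + 5625/162205696*(+1) = -1/16 (each basis 2-blade squares to minus the product of its generators' squares); cross terms between blades sharing an index anticommute and cancel; the commuting (index-disjoint) pairs give grade-4 terms 2*c*c'*(blade product), which cancel blade by blade — e1235: 23625/5068928 - 23625/5068928 = 0; e1236: 16875/10137856 - 16875/10137856 = 0; e1256: 13125/5068928 - 13125/5068928 = 0 — confirming B is simple. So B^2 = -1/16.
Answer: rotation, certificate B^2 = -1/16. The class reads off the invariant scalar -1/16 directly.


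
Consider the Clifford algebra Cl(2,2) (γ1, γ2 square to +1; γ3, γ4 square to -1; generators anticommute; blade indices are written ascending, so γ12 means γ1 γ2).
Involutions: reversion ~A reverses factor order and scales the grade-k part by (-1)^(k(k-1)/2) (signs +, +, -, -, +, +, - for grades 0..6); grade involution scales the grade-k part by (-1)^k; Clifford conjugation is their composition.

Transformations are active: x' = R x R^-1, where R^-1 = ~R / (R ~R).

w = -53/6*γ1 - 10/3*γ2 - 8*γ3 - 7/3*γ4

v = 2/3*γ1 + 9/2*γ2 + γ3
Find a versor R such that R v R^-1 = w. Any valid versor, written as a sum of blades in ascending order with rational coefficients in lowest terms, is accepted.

Here q(v) = q(w) = 709/36; the classical choice R = v + w = -49/6*γ1 + 7/6*γ2 - 7*γ3 - 7/3*γ4 then realises v -> w under the sandwich.
Answer: -49/6*γ1 + 7/6*γ2 - 7*γ3 - 7/3*γ4


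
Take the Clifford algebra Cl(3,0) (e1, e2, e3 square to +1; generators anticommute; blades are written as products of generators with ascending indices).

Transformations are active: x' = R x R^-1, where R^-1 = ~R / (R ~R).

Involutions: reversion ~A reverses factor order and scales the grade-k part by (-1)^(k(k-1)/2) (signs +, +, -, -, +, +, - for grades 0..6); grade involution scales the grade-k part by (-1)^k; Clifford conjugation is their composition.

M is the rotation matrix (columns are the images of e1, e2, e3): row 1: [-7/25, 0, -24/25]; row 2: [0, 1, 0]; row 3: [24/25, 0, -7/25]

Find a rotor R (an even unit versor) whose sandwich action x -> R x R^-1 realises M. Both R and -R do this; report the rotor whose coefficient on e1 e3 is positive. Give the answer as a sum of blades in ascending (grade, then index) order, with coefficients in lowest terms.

Method: write R = a + b12*e1 e2 + b13*e1 e3 + b23*e2 e3 with a^2 + b12^2 + b13^2 + b23^2 = 1 (so R^-1 = ~R). Expanding the columns R e_j ~R gives tr M = 4a^2 - 1 and, from the antisymmetric part, M21 - M12 = -4a*b12, M13 - M31 = 4a*b13, M32 - M23 = -4a*b23.
Here tr M = 11/25, so a^2 = (1 + tr M)/4 = 9/25 and a = ±3/5. Taking a = 3/5: M21 - M12 = 0, M13 - M31 = -48/25, M32 - M23 = 0, giving b12 = 0, b13 = -4/5, b23 = 0, i.e. R = 3/5 - 4/5*e1 e3.
Its e1 e3 coefficient is negative, so report the other preimage -R.
Answer: -3/5 + 4/5*e1 e3. Note: both R and -R realise this M (trace 11/25); the covering map identifies them, and the e1 e3-coefficient sign is the tie-breaker.


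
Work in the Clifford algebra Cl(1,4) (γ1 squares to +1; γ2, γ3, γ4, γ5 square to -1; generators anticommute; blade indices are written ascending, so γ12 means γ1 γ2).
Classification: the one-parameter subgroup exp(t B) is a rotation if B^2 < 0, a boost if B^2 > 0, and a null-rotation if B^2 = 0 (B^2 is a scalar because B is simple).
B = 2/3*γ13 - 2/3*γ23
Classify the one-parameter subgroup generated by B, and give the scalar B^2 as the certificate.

B^2 term by term: the squares give (2/3)^2*(γ13)^2 + (-2/3)^2*(γ23)^2 = 4/9*(+1) + 4/9*(-1) = 0 (each basis 2-blade squares to minus the product of its generators' squares); cross terms between blades sharing an index anticommute and cancel. So B^2 = 0.
Answer: null-rotation, certificate B^2 = 0. One invariant decides it: the square 0 survives every conjugation, and its sign is exactly the classification.


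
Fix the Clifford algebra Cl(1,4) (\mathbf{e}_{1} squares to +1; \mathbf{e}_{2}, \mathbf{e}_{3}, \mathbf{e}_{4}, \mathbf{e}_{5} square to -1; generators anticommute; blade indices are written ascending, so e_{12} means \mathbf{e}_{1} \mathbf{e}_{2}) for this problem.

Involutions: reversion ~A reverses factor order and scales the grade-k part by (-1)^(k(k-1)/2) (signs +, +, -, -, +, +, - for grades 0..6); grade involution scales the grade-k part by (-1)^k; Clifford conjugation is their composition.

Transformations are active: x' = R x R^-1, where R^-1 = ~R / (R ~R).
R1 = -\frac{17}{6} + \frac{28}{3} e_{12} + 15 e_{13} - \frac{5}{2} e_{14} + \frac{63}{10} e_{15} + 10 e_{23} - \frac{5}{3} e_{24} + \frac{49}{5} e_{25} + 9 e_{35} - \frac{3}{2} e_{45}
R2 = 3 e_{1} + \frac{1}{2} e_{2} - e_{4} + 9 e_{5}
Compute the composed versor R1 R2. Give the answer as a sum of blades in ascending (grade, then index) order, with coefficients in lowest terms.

Distribute over the terms of R2 (each basis-blade product reordered to ascending indices, repeated generators contracted through their squares):
R1 (3 e_{1}) = -\frac{17}{2} e_{1} - 28 e_{2} - 45 e_{3} + \frac{15}{2} e_{4} - \frac{189}{10} e_{5} + 30 e_{123} - 5 e_{124} + \frac{147}{5} e_{125} + 27 e_{135} - \frac{9}{2} e_{145}
R1 (\frac{1}{2} e_{2}) = -\frac{14}{3} e_{1} - \frac{17}{12} e_{2} + 5 e_{3} - \frac{5}{6} e_{4} + \frac{49}{10} e_{5} - \frac{15}{2} e_{123} + \frac{5}{4} e_{124} - \frac{63}{20} e_{125} + \frac{9}{2} e_{235} - \frac{3}{4} e_{245}
R1 (-e_{4}) = -\frac{5}{2} e_{1} - \frac{5}{3} e_{2} + \frac{17}{6} e_{4} + \frac{3}{2} e_{5} - \frac{28}{3} e_{124} - 15 e_{134} + \frac{63}{10} e_{145} - 10 e_{234} + \frac{49}{5} e_{245} + 9 e_{345}
R1 (9 e_{5}) = -\frac{567}{10} e_{1} - \frac{441}{5} e_{2} - 81 e_{3} + \frac{27}{2} e_{4} - \frac{51}{2} e_{5} + 84 e_{125} + 135 e_{135} - \frac{45}{2} e_{145} + 90 e_{235} - 15 e_{245}
Summing the partial products and collecting blades:
Answer: -\frac{2171}{30} e_{1} - \frac{7157}{60} e_{2} - 121 e_{3} + 23 e_{4} - 38 e_{5} + \frac{45}{2} e_{123} - \frac{157}{12} e_{124} + \frac{441}{4} e_{125} - 15 e_{134} + 162 e_{135} - \frac{207}{10} e_{145} - 10 e_{234} + \frac{189}{2} e_{235} - \frac{119}{20} e_{245} + 9 e_{345}


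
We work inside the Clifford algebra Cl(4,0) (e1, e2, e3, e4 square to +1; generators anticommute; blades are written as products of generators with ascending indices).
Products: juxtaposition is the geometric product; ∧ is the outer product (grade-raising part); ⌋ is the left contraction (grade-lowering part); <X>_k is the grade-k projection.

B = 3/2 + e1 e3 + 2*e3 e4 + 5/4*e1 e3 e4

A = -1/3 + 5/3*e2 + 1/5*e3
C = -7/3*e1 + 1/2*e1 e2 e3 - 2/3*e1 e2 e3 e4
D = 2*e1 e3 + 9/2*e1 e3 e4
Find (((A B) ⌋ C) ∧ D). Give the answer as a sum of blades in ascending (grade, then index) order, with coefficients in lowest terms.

step 1: -1/2 - 1/5*e1 + 5/2*e2 + 3/10*e3 + 2/5*e4 - 1/3*e1 e3 - 1/4*e1 e4 - 2/3*e3 e4 - 5/3*e1 e2 e3 - 5/12*e1 e3 e4 + 10/3*e2 e3 e4 - 25/12*e1 e2 e3 e4
step 2: 121/45 - 19/18*e1 - 4/9*e2 - 10/9*e4 - 53/180*e1 e2 - 5/4*e1 e3 - 4/15*e2 e3 + 2/9*e2 e4 + 1/60*e1 e2 e3 - 1/5*e1 e2 e4 + 5/3*e1 e3 e4 + 2/15*e2 e3 e4 + 1/3*e1 e2 e3 e4
step 3: 242/45*e1 e3 + 8/9*e1 e2 e3 + 889/90*e1 e3 e4 + 14/9*e1 e2 e3 e4
Answer: 242/45*e1 e3 + 8/9*e1 e2 e3 + 889/90*e1 e3 e4 + 14/9*e1 e2 e3 e4


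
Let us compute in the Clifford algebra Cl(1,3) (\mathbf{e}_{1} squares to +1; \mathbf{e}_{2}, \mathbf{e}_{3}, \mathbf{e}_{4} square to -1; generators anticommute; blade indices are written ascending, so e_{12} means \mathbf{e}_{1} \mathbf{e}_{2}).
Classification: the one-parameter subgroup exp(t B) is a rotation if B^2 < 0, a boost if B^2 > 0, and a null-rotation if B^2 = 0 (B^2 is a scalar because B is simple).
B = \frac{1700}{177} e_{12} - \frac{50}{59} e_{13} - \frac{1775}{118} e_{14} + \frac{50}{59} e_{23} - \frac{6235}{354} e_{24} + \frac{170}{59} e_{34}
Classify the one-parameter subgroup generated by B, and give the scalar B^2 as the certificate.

B^2 term by term: the squares give (\frac{1700}{177})^2*(e_{12})^2 + (-\frac{50}{59})^2*(e_{13})^2 + (-\frac{1775}{118})^2*(e_{14})^2 + (\frac{50}{59})^2*(e_{23})^2 + (-\frac{6235}{354})^2*(e_{24})^2 + (\frac{170}{59})^2*(e_{34})^2 = \frac{2890000}{31329}*(+1) + \frac{2500}{3481}*(+1) + \frac{3150625}{13924}*(+1) + \frac{2500}{3481}*(-1) + \frac{38875225}{125316}*(-1) + \frac{28900}{3481}*(-1) = 0 (each basis 2-blade squares to minus the product of its generators' squares); cross terms between blades sharing an index anticommute and cancel; the commuting (index-disjoint) pairs give grade-4 terms 2*c*c'*(blade product), which cancel blade by blade — e_{1234}: \frac{578000}{10443} - \frac{311750}{10443} - \frac{88750}{3481} = 0 — confirming B is simple. So B^2 = 0.
Answer: null-rotation, certificate B^2 = 0. B^2 = 0 is basis-independent, so its sign is the whole story.


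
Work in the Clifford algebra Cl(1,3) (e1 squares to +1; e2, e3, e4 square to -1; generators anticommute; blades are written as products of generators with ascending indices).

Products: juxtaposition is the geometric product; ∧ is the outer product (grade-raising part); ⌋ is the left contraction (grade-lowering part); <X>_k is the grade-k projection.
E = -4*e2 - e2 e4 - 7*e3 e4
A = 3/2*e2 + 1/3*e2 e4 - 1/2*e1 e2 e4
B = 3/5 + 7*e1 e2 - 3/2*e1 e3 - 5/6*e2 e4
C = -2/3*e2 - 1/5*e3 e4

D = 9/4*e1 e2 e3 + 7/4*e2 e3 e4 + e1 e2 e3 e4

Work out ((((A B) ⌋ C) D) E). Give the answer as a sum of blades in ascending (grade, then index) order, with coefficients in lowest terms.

step 1: 5/18 + 121/12*e1 + 9/10*e2 - 9/4*e4 + 7/3*e1 e4 + 1/5*e2 e4 + 9/4*e1 e2 e3 - 3/10*e1 e2 e4 - 3/4*e2 e3 e4 + 1/2*e1 e2 e3 e4
step 2: 3/5 - 5/27*e2 + 9/20*e3 - 1/18*e3 e4
step 3: 7/72*e2 - 689/720*e1 e2 - 5/12*e1 e3 + 63/80*e2 e4 + 35/108*e3 e4 + 27/20*e1 e2 e3 - 23/40*e1 e2 e4 - 5/27*e1 e3 e4 + 21/20*e2 e3 e4 + 3/5*e1 e2 e3 e4
step 4: 7441/2160 - 1231/216*e1 + 147/20*e2 - 21/20*e3 - 1099/360*e4 + 21/5*e1 e2 - 6*e1 e3 - 1133/720*e1 e4 - 11207/2160*e2 e3 + 21/5*e3 e4 + 2347/1080*e1 e2 e3 + 189/20*e1 e2 e4 + 21/20*e1 e3 e4 - 427/216*e2 e3 e4 + 15169/2160*e1 e2 e3 e4
Answer: 7441/2160 - 1231/216*e1 + 147/20*e2 - 21/20*e3 - 1099/360*e4 + 21/5*e1 e2 - 6*e1 e3 - 1133/720*e1 e4 - 11207/2160*e2 e3 + 21/5*e3 e4 + 2347/1080*e1 e2 e3 + 189/20*e1 e2 e4 + 21/20*e1 e3 e4 - 427/216*e2 e3 e4 + 15169/2160*e1 e2 e3 e4


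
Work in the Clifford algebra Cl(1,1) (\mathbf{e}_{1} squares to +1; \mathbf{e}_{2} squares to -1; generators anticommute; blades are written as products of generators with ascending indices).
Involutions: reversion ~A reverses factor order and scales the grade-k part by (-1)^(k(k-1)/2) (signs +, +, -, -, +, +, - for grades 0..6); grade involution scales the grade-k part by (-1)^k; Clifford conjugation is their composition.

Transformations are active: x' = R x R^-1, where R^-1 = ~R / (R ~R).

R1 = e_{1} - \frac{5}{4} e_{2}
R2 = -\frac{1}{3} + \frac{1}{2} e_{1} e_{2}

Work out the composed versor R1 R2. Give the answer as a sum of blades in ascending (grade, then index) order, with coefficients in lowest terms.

Distribute over the terms of R1 (each basis-blade product reordered to ascending indices, repeated generators contracted through their squares):
(e_{1}) R2 = -\frac{1}{3} e_{1} + \frac{1}{2} e_{2}
(-\frac{5}{4} e_{2}) R2 = -\frac{5}{8} e_{1} + \frac{5}{12} e_{2}
Summing the partial products and collecting blades:
Answer: -\frac{23}{24} e_{1} + \frac{11}{12} e_{2}


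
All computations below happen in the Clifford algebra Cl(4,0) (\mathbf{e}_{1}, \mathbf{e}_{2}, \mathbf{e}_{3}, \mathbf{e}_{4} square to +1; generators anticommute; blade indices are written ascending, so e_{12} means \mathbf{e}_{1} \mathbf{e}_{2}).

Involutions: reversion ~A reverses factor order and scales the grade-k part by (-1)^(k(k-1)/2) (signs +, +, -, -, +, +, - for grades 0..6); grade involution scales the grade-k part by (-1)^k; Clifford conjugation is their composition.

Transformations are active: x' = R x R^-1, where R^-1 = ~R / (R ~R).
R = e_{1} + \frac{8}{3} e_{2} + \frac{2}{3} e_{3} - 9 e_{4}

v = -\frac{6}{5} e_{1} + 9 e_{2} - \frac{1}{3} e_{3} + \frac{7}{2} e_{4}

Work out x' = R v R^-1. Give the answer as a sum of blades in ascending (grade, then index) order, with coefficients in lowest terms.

~R = e_{1} + \frac{8}{3} e_{2} + \frac{2}{3} e_{3} - 9 e_{4}, and R ~R = \frac{806}{9}, so R^-1 = ~R / (\frac{806}{9}).
R v = -\frac{803}{90} + \frac{61}{5} e_{12} + \frac{7}{15} e_{13} - \frac{73}{10} e_{14} - \frac{62}{9} e_{23} + \frac{271}{3} e_{24} - \frac{2}{3} e_{34}
Answer: \frac{4033}{4030} e_{1} - \frac{57617}{6045} e_{2} + \frac{404}{2015} e_{3} - \frac{3439}{2015} e_{4}


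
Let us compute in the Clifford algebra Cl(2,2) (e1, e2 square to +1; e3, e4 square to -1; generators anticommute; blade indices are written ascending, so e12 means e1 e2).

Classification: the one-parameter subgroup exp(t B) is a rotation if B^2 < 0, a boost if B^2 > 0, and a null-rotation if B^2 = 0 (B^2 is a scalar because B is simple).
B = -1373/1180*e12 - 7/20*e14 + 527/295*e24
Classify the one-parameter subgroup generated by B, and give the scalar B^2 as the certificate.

B^2 term by term: the squares give (-1373/1180)^2*(e12)^2 + (-7/20)^2*(e14)^2 + (527/295)^2*(e24)^2 = 1885129/1392400*(-1) + 49/400*(+1) + 277729/87025*(+1) = 49/25 (each basis 2-blade squares to minus the product of its generators' squares); cross terms between blades sharing an index anticommute and cancel. So B^2 = 49/25.
Answer: boost, certificate B^2 = 49/25. Note: conjugating B changes its blade decomposition but never the scalar B^2 = 49/25, whose sign settles the classification.


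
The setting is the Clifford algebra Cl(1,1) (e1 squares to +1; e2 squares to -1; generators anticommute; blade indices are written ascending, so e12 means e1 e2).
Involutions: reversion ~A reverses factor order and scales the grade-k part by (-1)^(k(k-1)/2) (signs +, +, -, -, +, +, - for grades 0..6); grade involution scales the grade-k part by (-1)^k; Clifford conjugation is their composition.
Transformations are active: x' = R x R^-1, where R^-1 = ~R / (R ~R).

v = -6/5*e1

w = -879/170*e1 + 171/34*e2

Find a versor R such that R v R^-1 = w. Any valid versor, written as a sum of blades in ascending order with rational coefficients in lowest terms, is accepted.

Sketch: the shared square 36/25 makes R = v + w = -1083/170*e1 + 171/34*e2 the natural versor; its sandwich fixes that direction, negates (v - w)/2, and sends v to w.
Answer: -1083/170*e1 + 171/34*e2
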